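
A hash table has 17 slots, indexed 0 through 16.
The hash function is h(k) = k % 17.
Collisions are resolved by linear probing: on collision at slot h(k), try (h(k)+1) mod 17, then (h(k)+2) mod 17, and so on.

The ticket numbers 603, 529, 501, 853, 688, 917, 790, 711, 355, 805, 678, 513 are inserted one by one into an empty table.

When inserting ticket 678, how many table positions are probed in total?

3

603: h=8 → slot 8
529: h=2 → slot 2
501: h=8, probe 8,9 → slot 9
853: h=3 → slot 3
688: h=8, probe 8,9,10 → slot 10
917: h=16 → slot 16
790: h=8, probe 8,9,10,11 → slot 11
711: h=14 → slot 14
355: h=15 → slot 15
805: h=6 → slot 6
678: h=15, probe 15,16,0 → slot 0
513: h=3, probe 3,4 → slot 4
Table: [678, ., 529, 853, 513, ., 805, ., 603, 501, 688, 790, ., ., 711, 355, 917]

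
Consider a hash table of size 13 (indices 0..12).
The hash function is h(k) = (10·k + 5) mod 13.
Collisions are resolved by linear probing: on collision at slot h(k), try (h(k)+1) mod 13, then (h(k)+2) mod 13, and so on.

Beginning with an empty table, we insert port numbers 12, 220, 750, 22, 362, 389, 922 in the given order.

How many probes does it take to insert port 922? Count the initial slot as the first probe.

5

12: h=8 => slot 8
220: h=8, probe 8,9 => slot 9
750: h=4 => slot 4
22: h=4, probe 4,5 => slot 5
362: h=11 => slot 11
389: h=8, probe 8,9,10 => slot 10
922: h=8, probe 8,9,10,11,12 => slot 12
Table: [., ., ., ., 750, 22, ., ., 12, 220, 389, 362, 922]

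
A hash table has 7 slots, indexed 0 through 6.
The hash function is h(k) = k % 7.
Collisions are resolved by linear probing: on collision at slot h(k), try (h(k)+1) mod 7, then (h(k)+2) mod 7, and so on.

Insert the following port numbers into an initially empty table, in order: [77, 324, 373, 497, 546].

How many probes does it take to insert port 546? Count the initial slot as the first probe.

5

Insert 77: h=0, slot 0 empty => index 0.
Insert 324: h=2, slot 2 empty => index 2.
Insert 373: h=2, slot 2 occupied => index 3.
Insert 497: h=0, slot 0 occupied => index 1.
Insert 546: h=0, slots 0,1,2,3 occupied => index 4.
Table: [77, 497, 324, 373, 546, ., .]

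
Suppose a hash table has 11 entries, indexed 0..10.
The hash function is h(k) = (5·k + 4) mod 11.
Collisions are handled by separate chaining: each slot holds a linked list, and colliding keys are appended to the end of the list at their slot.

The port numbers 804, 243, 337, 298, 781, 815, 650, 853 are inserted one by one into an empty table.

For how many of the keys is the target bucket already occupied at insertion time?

Insert 804: h=9, bucket 9 empty → new chain.
Insert 243: h=9, bucket 9 nonempty → append to chain.
Insert 337: h=6, bucket 6 empty → new chain.
Insert 298: h=9, bucket 9 nonempty → append to chain.
Insert 781: h=4, bucket 4 empty → new chain.
Insert 815: h=9, bucket 9 nonempty → append to chain.
Insert 650: h=9, bucket 9 nonempty → append to chain.
Insert 853: h=1, bucket 1 empty → new chain.
Final buckets:
0: -
1: 853
2: -
3: -
4: 781
5: -
6: 337
7: -
8: -
9: 804 -> 243 -> 298 -> 815 -> 650
10: -

4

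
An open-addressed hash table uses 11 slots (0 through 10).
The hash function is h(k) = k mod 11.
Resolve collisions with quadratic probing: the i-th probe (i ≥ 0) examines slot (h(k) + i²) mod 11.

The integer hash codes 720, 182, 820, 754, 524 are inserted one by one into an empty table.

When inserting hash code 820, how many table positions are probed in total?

2

Insert 720: h=5, slot 5 empty → index 5.
Insert 182: h=6, slot 6 empty → index 6.
Insert 820: h=6, slot 6 occupied → index 7.
Insert 754: h=6, slots 6,7 occupied → index 10.
Insert 524: h=7, slot 7 occupied → index 8.
Table: [—, —, —, —, —, 720, 182, 820, 524, —, 754]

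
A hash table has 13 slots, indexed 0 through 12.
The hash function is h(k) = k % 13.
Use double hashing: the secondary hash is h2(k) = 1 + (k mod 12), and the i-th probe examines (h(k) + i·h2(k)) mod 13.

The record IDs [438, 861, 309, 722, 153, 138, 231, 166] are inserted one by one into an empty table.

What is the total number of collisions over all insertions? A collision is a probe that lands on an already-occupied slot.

5

438: h=9 → slot 9
861: h=3 → slot 3
309: h=10 → slot 10
722: h=7 → slot 7
153: h=10, h2=10, probe 10,7,4 → slot 4
138: h=8 → slot 8
231: h=10, h2=4, probe 10,1 → slot 1
166: h=10, h2=11, probe 10,8,6 → slot 6
Table: [—, 231, —, 861, 153, —, 166, 722, 138, 438, 309, —, —]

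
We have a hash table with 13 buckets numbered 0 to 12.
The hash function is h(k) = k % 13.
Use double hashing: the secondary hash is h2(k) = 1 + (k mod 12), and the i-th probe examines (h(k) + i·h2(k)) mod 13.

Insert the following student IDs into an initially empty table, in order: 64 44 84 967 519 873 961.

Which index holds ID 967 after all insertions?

0

Insert 64: h=12, slot 12 empty => index 12.
Insert 44: h=5, slot 5 empty => index 5.
Insert 84: h=6, slot 6 empty => index 6.
Insert 967: h=5, h2=8, slot 5 occupied => index 0.
Insert 519: h=12, h2=4, slot 12 occupied => index 3.
Insert 873: h=2, slot 2 empty => index 2.
Insert 961: h=12, h2=2, slot 12 occupied => index 1.
Table: [967, 961, 873, 519, _, 44, 84, _, _, _, _, _, 64]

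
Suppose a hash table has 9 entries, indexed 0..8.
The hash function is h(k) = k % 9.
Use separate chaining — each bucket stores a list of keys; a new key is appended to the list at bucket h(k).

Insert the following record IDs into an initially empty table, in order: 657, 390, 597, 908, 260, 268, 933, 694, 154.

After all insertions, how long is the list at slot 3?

Insert 657: h=0, bucket 0 empty -> new chain.
Insert 390: h=3, bucket 3 empty -> new chain.
Insert 597: h=3, bucket 3 nonempty -> append to chain.
Insert 908: h=8, bucket 8 empty -> new chain.
Insert 260: h=8, bucket 8 nonempty -> append to chain.
Insert 268: h=7, bucket 7 empty -> new chain.
Insert 933: h=6, bucket 6 empty -> new chain.
Insert 694: h=1, bucket 1 empty -> new chain.
Insert 154: h=1, bucket 1 nonempty -> append to chain.
Final buckets:
0: 657
1: 694 -> 154
2: —
3: 390 -> 597
4: —
5: —
6: 933
7: 268
8: 908 -> 260

2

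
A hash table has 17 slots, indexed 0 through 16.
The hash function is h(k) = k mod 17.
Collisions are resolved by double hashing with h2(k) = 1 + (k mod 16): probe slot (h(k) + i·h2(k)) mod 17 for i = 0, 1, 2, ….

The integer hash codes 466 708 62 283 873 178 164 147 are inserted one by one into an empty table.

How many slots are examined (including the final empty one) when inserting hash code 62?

466 hashes to 7; slot 7 is free → place at 7.
708 hashes to 11; slot 11 is free → place at 11.
62 hashes to 11, h2=15; 11 taken → place at 9.
283 hashes to 11, h2=12; 11 taken → place at 6.
873 hashes to 6, h2=10; 6 taken → place at 16.
178 hashes to 8; slot 8 is free → place at 8.
164 hashes to 11, h2=5; 11,16 taken → place at 4.
147 hashes to 11, h2=4; 11 taken → place at 15.
Table: [∅, ∅, ∅, ∅, 164, ∅, 283, 466, 178, 62, ∅, 708, ∅, ∅, ∅, 147, 873]

2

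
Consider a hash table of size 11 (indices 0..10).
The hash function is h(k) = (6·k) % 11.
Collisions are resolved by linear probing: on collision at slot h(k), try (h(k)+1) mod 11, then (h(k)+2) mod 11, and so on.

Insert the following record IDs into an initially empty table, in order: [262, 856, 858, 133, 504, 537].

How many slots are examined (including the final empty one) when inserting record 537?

262: h=10 => slot 10
856: h=10, probe 10,0 => slot 0
858: h=0, probe 0,1 => slot 1
133: h=6 => slot 6
504: h=10, probe 10,0,1,2 => slot 2
537: h=10, probe 10,0,1,2,3 => slot 3
Table: [856, 858, 504, 537, —, —, 133, —, —, —, 262]

5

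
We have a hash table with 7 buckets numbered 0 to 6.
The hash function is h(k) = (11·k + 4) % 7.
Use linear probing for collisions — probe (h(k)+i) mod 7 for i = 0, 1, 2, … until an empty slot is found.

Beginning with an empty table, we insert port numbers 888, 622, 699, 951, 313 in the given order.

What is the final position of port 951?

3

Insert 888: h=0, slot 0 empty -> index 0.
Insert 622: h=0, slot 0 occupied -> index 1.
Insert 699: h=0, slots 0,1 occupied -> index 2.
Insert 951: h=0, slots 0,1,2 occupied -> index 3.
Insert 313: h=3, slot 3 occupied -> index 4.
Table: [888, 622, 699, 951, 313, -, -]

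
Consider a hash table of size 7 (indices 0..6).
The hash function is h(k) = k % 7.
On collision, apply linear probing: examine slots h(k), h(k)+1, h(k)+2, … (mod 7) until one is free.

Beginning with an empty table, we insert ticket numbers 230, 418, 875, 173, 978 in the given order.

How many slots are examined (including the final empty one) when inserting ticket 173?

4

Insert 230: h=6, slot 6 empty → index 6.
Insert 418: h=5, slot 5 empty → index 5.
Insert 875: h=0, slot 0 empty → index 0.
Insert 173: h=5, slots 5,6,0 occupied → index 1.
Insert 978: h=5, slots 5,6,0,1 occupied → index 2.
Table: [875, 173, 978, _, _, 418, 230]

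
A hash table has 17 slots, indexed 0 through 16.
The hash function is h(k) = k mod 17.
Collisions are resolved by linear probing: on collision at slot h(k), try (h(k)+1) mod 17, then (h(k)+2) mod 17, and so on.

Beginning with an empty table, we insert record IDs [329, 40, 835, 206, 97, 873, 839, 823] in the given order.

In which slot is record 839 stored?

329 hashes to 6; slot 6 is free → place at 6.
40 hashes to 6; 6 taken → place at 7.
835 hashes to 2; slot 2 is free → place at 2.
206 hashes to 2; 2 taken → place at 3.
97 hashes to 12; slot 12 is free → place at 12.
873 hashes to 6; 6,7 taken → place at 8.
839 hashes to 6; 6,7,8 taken → place at 9.
823 hashes to 7; 7,8,9 taken → place at 10.
Table: [—, —, 835, 206, —, —, 329, 40, 873, 839, 823, —, 97, —, —, —, —]

9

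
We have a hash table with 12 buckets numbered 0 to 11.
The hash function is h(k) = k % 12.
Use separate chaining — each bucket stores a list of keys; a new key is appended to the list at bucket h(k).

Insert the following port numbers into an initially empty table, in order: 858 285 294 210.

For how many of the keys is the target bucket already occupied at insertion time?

2

Insert 858: h=6, bucket 6 empty → new chain.
Insert 285: h=9, bucket 9 empty → new chain.
Insert 294: h=6, bucket 6 nonempty → append to chain.
Insert 210: h=6, bucket 6 nonempty → append to chain.
Final buckets:
0: -
1: -
2: -
3: -
4: -
5: -
6: 858 -> 294 -> 210
7: -
8: -
9: 285
10: -
11: -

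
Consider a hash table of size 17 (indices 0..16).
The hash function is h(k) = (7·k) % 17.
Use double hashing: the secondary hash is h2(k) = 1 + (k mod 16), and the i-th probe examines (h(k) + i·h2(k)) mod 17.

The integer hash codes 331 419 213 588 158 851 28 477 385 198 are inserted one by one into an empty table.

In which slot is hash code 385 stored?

331 hashes to 5; slot 5 is free -> place at 5.
419 hashes to 9; slot 9 is free -> place at 9.
213 hashes to 12; slot 12 is free -> place at 12.
588 hashes to 2; slot 2 is free -> place at 2.
158 hashes to 1; slot 1 is free -> place at 1.
851 hashes to 7; slot 7 is free -> place at 7.
28 hashes to 9, h2=13; 9,5,1 taken -> place at 14.
477 hashes to 7, h2=14; 7 taken -> place at 4.
385 hashes to 9, h2=2; 9 taken -> place at 11.
198 hashes to 9, h2=7; 9 taken -> place at 16.
Table: [., 158, 588, ., 477, 331, ., 851, ., 419, ., 385, 213, ., 28, ., 198]

11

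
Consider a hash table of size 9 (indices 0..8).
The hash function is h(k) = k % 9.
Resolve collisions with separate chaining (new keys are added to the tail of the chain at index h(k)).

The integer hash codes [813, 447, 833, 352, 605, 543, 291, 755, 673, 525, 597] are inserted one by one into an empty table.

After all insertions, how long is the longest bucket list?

813 -> bucket 3
447 -> bucket 6
833 -> bucket 5
352 -> bucket 1
605 -> bucket 2
543 -> bucket 3 (collision)
291 -> bucket 3 (collision)
755 -> bucket 8
673 -> bucket 7
525 -> bucket 3 (collision)
597 -> bucket 3 (collision)
Final buckets:
0: -
1: 352
2: 605
3: 813 -> 543 -> 291 -> 525 -> 597
4: -
5: 833
6: 447
7: 673
8: 755

5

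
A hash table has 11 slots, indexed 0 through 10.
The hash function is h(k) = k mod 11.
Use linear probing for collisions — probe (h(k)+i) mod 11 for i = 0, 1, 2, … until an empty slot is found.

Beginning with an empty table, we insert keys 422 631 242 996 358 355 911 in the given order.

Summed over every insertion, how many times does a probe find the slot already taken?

422: h=4 -> slot 4
631: h=4, probe 4,5 -> slot 5
242: h=0 -> slot 0
996: h=6 -> slot 6
358: h=6, probe 6,7 -> slot 7
355: h=3 -> slot 3
911: h=9 -> slot 9
Table: [242, -, -, 355, 422, 631, 996, 358, -, 911, -]

2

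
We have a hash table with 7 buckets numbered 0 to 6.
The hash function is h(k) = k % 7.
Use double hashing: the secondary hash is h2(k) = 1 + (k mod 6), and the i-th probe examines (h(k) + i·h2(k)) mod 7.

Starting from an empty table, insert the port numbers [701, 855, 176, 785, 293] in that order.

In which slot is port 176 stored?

4

701: h=1 -> slot 1
855: h=1, h2=4, probe 1,5 -> slot 5
176: h=1, h2=3, probe 1,4 -> slot 4
785: h=1, h2=6, probe 1,0 -> slot 0
293: h=6 -> slot 6
Table: [785, 701, -, -, 176, 855, 293]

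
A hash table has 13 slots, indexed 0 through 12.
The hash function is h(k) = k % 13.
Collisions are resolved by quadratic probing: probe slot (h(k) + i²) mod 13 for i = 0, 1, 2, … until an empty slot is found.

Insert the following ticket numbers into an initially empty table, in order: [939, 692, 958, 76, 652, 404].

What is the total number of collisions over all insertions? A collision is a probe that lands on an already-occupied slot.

Insert 939: h=3, slot 3 empty -> index 3.
Insert 692: h=3, slot 3 occupied -> index 4.
Insert 958: h=9, slot 9 empty -> index 9.
Insert 76: h=11, slot 11 empty -> index 11.
Insert 652: h=2, slot 2 empty -> index 2.
Insert 404: h=1, slot 1 empty -> index 1.
Table: [., 404, 652, 939, 692, ., ., ., ., 958, ., 76, .]

1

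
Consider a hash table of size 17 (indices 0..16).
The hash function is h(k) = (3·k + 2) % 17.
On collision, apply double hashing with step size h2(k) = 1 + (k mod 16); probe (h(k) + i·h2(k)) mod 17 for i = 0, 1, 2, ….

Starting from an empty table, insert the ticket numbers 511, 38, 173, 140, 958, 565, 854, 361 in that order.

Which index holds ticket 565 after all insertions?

511 hashes to 5; slot 5 is free => place at 5.
38 hashes to 14; slot 14 is free => place at 14.
173 hashes to 11; slot 11 is free => place at 11.
140 hashes to 14, h2=13; 14 taken => place at 10.
958 hashes to 3; slot 3 is free => place at 3.
565 hashes to 14, h2=6; 14,3 taken => place at 9.
854 hashes to 14, h2=7; 14 taken => place at 4.
361 hashes to 14, h2=10; 14 taken => place at 7.
Table: [_, _, _, 958, 854, 511, _, 361, _, 565, 140, 173, _, _, 38, _, _]

9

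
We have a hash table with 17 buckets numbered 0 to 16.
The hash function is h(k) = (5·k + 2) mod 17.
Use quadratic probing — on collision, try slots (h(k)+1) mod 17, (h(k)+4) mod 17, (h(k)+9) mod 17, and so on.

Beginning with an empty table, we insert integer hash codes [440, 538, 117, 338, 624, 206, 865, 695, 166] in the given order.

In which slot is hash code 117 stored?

10

440 hashes to 9; slot 9 is free → place at 9.
538 hashes to 6; slot 6 is free → place at 6.
117 hashes to 9; 9 taken → place at 10.
338 hashes to 9; 9,10 taken → place at 13.
624 hashes to 11; slot 11 is free → place at 11.
206 hashes to 12; slot 12 is free → place at 12.
865 hashes to 9; 9,10,13 taken → place at 1.
695 hashes to 9; 9,10,13,1 taken → place at 8.
166 hashes to 16; slot 16 is free → place at 16.
Table: [—, 865, —, —, —, —, 538, —, 695, 440, 117, 624, 206, 338, —, —, 166]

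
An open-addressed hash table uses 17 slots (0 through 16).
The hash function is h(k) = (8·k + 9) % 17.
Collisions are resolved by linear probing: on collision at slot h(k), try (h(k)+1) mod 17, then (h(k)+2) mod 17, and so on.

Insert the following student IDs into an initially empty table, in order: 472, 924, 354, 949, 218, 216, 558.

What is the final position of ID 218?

4

472 hashes to 11; slot 11 is free => place at 11.
924 hashes to 6; slot 6 is free => place at 6.
354 hashes to 2; slot 2 is free => place at 2.
949 hashes to 2; 2 taken => place at 3.
218 hashes to 2; 2,3 taken => place at 4.
216 hashes to 3; 3,4 taken => place at 5.
558 hashes to 2; 2,3,4,5,6 taken => place at 7.
Table: [—, —, 354, 949, 218, 216, 924, 558, —, —, —, 472, —, —, —, —, —]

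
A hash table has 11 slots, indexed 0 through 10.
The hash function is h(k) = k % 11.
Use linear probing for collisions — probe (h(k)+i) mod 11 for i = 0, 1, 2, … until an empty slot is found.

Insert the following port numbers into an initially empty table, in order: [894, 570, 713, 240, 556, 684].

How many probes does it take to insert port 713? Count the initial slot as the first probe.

2

894 hashes to 3; slot 3 is free => place at 3.
570 hashes to 9; slot 9 is free => place at 9.
713 hashes to 9; 9 taken => place at 10.
240 hashes to 9; 9,10 taken => place at 0.
556 hashes to 6; slot 6 is free => place at 6.
684 hashes to 2; slot 2 is free => place at 2.
Table: [240, -, 684, 894, -, -, 556, -, -, 570, 713]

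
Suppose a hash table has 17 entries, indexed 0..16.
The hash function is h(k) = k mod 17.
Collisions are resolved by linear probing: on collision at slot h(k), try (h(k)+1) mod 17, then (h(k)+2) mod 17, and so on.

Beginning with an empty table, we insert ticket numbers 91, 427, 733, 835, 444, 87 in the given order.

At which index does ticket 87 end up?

7

Insert 91: h=6, slot 6 empty => index 6.
Insert 427: h=2, slot 2 empty => index 2.
Insert 733: h=2, slot 2 occupied => index 3.
Insert 835: h=2, slots 2,3 occupied => index 4.
Insert 444: h=2, slots 2,3,4 occupied => index 5.
Insert 87: h=2, slots 2,3,4,5,6 occupied => index 7.
Table: [., ., 427, 733, 835, 444, 91, 87, ., ., ., ., ., ., ., ., .]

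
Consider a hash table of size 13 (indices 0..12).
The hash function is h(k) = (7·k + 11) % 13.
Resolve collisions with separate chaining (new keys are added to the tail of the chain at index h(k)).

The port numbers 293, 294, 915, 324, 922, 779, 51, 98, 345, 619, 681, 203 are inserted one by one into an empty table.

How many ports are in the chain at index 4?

4

293 → bucket 8
294 → bucket 2
915 → bucket 7
324 → bucket 4
922 → bucket 4 (collision)
779 → bucket 4 (collision)
51 → bucket 4 (collision)
98 → bucket 8 (collision)
345 → bucket 8 (collision)
619 → bucket 2 (collision)
681 → bucket 7 (collision)
203 → bucket 2 (collision)
Final buckets:
0: _
1: _
2: 294 -> 619 -> 203
3: _
4: 324 -> 922 -> 779 -> 51
5: _
6: _
7: 915 -> 681
8: 293 -> 98 -> 345
9: _
10: _
11: _
12: _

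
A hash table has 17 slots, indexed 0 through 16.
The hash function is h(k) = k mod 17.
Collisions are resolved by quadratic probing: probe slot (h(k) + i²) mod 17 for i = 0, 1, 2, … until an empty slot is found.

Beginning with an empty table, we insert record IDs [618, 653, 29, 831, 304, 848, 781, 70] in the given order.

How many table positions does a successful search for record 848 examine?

618: h=6 => slot 6
653: h=7 => slot 7
29: h=12 => slot 12
831: h=15 => slot 15
304: h=15, probe 15,16 => slot 16
848: h=15, probe 15,16,2 => slot 2
781: h=16, probe 16,0 => slot 0
70: h=2, probe 2,3 => slot 3
Table: [781, ∅, 848, 70, ∅, ∅, 618, 653, ∅, ∅, ∅, ∅, 29, ∅, ∅, 831, 304]
Lookup 848: h=15, probe 15,16,2 → found at 2.

3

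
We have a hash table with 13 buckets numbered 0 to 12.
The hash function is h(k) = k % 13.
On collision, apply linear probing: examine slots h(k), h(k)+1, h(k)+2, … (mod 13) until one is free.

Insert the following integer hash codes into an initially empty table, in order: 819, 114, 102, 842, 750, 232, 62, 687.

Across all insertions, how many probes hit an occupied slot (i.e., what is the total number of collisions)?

819 hashes to 0; slot 0 is free => place at 0.
114 hashes to 10; slot 10 is free => place at 10.
102 hashes to 11; slot 11 is free => place at 11.
842 hashes to 10; 10,11 taken => place at 12.
750 hashes to 9; slot 9 is free => place at 9.
232 hashes to 11; 11,12,0 taken => place at 1.
62 hashes to 10; 10,11,12,0,1 taken => place at 2.
687 hashes to 11; 11,12,0,1,2 taken => place at 3.
Table: [819, 232, 62, 687, ., ., ., ., ., 750, 114, 102, 842]

15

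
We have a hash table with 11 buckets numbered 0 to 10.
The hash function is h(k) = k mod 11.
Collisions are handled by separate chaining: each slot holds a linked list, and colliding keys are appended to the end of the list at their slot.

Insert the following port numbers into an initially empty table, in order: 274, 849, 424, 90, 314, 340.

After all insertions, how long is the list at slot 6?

2

274 -> bucket 10
849 -> bucket 2
424 -> bucket 6
90 -> bucket 2 (collision)
314 -> bucket 6 (collision)
340 -> bucket 10 (collision)
Final buckets:
0: _
1: _
2: 849 -> 90
3: _
4: _
5: _
6: 424 -> 314
7: _
8: _
9: _
10: 274 -> 340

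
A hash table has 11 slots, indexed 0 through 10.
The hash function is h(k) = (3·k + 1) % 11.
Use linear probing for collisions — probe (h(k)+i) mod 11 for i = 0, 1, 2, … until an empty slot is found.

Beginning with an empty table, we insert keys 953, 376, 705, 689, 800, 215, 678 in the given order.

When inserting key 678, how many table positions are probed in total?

3

953: h=0 => slot 0
376: h=7 => slot 7
705: h=4 => slot 4
689: h=0, probe 0,1 => slot 1
800: h=3 => slot 3
215: h=8 => slot 8
678: h=0, probe 0,1,2 => slot 2
Table: [953, 689, 678, 800, 705, ., ., 376, 215, ., .]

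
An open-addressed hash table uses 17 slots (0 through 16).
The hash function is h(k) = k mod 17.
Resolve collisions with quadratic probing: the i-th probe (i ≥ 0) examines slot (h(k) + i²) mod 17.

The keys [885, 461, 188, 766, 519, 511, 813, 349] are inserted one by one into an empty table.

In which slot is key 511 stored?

0

885 hashes to 1; slot 1 is free -> place at 1.
461 hashes to 2; slot 2 is free -> place at 2.
188 hashes to 1; 1,2 taken -> place at 5.
766 hashes to 1; 1,2,5 taken -> place at 10.
519 hashes to 9; slot 9 is free -> place at 9.
511 hashes to 1; 1,2,5,10 taken -> place at 0.
813 hashes to 14; slot 14 is free -> place at 14.
349 hashes to 9; 9,10 taken -> place at 13.
Table: [511, 885, 461, ., ., 188, ., ., ., 519, 766, ., ., 349, 813, ., .]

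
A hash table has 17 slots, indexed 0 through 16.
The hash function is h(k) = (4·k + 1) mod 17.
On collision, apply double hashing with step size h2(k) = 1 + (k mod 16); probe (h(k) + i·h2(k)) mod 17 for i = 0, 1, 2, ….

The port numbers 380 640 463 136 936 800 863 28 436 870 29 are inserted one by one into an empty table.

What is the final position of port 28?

7

Insert 380: h=8, slot 8 empty → index 8.
Insert 640: h=11, slot 11 empty → index 11.
Insert 463: h=0, slot 0 empty → index 0.
Insert 136: h=1, slot 1 empty → index 1.
Insert 936: h=5, slot 5 empty → index 5.
Insert 800: h=5, h2=1, slot 5 occupied → index 6.
Insert 863: h=2, slot 2 empty → index 2.
Insert 28: h=11, h2=13, slot 11 occupied → index 7.
Insert 436: h=11, h2=5, slot 11 occupied → index 16.
Insert 870: h=13, slot 13 empty → index 13.
Insert 29: h=15, slot 15 empty → index 15.
Table: [463, 136, 863, -, -, 936, 800, 28, 380, -, -, 640, -, 870, -, 29, 436]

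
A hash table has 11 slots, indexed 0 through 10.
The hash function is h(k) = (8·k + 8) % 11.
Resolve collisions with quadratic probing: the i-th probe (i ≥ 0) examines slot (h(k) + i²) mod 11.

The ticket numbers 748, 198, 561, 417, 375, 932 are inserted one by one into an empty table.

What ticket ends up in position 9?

748: h=8 => slot 8
198: h=8, probe 8,9 => slot 9
561: h=8, probe 8,9,1 => slot 1
417: h=0 => slot 0
375: h=5 => slot 5
932: h=6 => slot 6
Table: [417, 561, ., ., ., 375, 932, ., 748, 198, .]

198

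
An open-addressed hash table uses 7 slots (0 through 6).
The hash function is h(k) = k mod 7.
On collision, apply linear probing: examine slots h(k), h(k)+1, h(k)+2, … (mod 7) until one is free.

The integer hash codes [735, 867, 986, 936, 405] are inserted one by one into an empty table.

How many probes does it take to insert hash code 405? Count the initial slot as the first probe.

Insert 735: h=0, slot 0 empty -> index 0.
Insert 867: h=6, slot 6 empty -> index 6.
Insert 986: h=6, slots 6,0 occupied -> index 1.
Insert 936: h=5, slot 5 empty -> index 5.
Insert 405: h=6, slots 6,0,1 occupied -> index 2.
Table: [735, 986, 405, _, _, 936, 867]

4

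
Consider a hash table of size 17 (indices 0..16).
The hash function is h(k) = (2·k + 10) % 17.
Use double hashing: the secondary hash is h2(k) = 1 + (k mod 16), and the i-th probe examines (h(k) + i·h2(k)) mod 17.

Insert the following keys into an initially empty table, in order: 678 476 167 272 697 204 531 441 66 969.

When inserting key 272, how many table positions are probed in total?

678 hashes to 6; slot 6 is free → place at 6.
476 hashes to 10; slot 10 is free → place at 10.
167 hashes to 4; slot 4 is free → place at 4.
272 hashes to 10, h2=1; 10 taken → place at 11.
697 hashes to 10, h2=10; 10 taken → place at 3.
204 hashes to 10, h2=13; 10,6 taken → place at 2.
531 hashes to 1; slot 1 is free → place at 1.
441 hashes to 8; slot 8 is free → place at 8.
66 hashes to 6, h2=3; 6 taken → place at 9.
969 hashes to 10, h2=10; 10,3 taken → place at 13.
Table: [_, 531, 204, 697, 167, _, 678, _, 441, 66, 476, 272, _, 969, _, _, _]

2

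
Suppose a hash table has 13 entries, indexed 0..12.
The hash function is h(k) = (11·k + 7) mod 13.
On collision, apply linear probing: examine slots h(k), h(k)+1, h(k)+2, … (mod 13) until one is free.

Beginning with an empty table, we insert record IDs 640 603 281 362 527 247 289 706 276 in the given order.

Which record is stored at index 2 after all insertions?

640: h=1 → slot 1
603: h=10 → slot 10
281: h=4 → slot 4
362: h=11 → slot 11
527: h=6 → slot 6
247: h=7 → slot 7
289: h=1, probe 1,2 → slot 2
706: h=12 → slot 12
276: h=1, probe 1,2,3 → slot 3
Table: [∅, 640, 289, 276, 281, ∅, 527, 247, ∅, ∅, 603, 362, 706]

289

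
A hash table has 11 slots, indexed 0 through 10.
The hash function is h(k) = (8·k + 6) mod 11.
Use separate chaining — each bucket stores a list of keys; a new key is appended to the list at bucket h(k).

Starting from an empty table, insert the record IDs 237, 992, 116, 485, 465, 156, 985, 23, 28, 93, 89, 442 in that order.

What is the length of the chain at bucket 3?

Insert 237: h=10, bucket 10 empty -> new chain.
Insert 992: h=0, bucket 0 empty -> new chain.
Insert 116: h=10, bucket 10 nonempty -> append to chain.
Insert 485: h=3, bucket 3 empty -> new chain.
Insert 465: h=8, bucket 8 empty -> new chain.
Insert 156: h=0, bucket 0 nonempty -> append to chain.
Insert 985: h=10, bucket 10 nonempty -> append to chain.
Insert 23: h=3, bucket 3 nonempty -> append to chain.
Insert 28: h=10, bucket 10 nonempty -> append to chain.
Insert 93: h=2, bucket 2 empty -> new chain.
Insert 89: h=3, bucket 3 nonempty -> append to chain.
Insert 442: h=0, bucket 0 nonempty -> append to chain.
Final buckets:
0: 992 -> 156 -> 442
1: —
2: 93
3: 485 -> 23 -> 89
4: —
5: —
6: —
7: —
8: 465
9: —
10: 237 -> 116 -> 985 -> 28

3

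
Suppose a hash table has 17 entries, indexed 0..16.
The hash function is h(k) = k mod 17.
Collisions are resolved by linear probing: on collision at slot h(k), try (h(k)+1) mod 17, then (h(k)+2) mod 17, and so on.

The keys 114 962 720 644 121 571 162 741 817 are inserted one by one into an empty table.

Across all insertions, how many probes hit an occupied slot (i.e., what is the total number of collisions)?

114: h=12 => slot 12
962: h=10 => slot 10
720: h=6 => slot 6
644: h=15 => slot 15
121: h=2 => slot 2
571: h=10, probe 10,11 => slot 11
162: h=9 => slot 9
741: h=10, probe 10,11,12,13 => slot 13
817: h=1 => slot 1
Table: [∅, 817, 121, ∅, ∅, ∅, 720, ∅, ∅, 162, 962, 571, 114, 741, ∅, 644, ∅]

4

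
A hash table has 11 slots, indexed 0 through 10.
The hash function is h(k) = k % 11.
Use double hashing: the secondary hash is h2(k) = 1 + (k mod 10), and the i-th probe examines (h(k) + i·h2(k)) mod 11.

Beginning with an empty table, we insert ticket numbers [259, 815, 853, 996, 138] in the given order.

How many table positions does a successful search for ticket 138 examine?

2

Insert 259: h=6, slot 6 empty => index 6.
Insert 815: h=1, slot 1 empty => index 1.
Insert 853: h=6, h2=4, slot 6 occupied => index 10.
Insert 996: h=6, h2=7, slot 6 occupied => index 2.
Insert 138: h=6, h2=9, slot 6 occupied => index 4.
Table: [., 815, 996, ., 138, ., 259, ., ., ., 853]
Lookup 138: h=6, h2=9, probe 6,4 → found at 4.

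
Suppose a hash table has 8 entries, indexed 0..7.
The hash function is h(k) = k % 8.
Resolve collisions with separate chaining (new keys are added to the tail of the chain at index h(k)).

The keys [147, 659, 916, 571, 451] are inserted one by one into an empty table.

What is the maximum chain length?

4

147 -> bucket 3
659 -> bucket 3 (collision)
916 -> bucket 4
571 -> bucket 3 (collision)
451 -> bucket 3 (collision)
Final buckets:
0: ∅
1: ∅
2: ∅
3: 147 -> 659 -> 571 -> 451
4: 916
5: ∅
6: ∅
7: ∅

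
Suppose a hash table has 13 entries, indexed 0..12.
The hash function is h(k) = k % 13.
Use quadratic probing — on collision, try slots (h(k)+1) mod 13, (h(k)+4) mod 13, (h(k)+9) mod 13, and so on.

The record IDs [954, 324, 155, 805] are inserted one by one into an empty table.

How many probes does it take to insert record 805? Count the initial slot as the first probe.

Insert 954: h=5, slot 5 empty -> index 5.
Insert 324: h=12, slot 12 empty -> index 12.
Insert 155: h=12, slot 12 occupied -> index 0.
Insert 805: h=12, slots 12,0 occupied -> index 3.
Table: [155, —, —, 805, —, 954, —, —, —, —, —, —, 324]

3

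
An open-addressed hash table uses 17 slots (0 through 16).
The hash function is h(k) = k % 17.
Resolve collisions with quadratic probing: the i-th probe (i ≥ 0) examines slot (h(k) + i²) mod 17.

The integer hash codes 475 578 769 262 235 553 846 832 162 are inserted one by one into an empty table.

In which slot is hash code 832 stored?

Insert 475: h=16, slot 16 empty -> index 16.
Insert 578: h=0, slot 0 empty -> index 0.
Insert 769: h=4, slot 4 empty -> index 4.
Insert 262: h=7, slot 7 empty -> index 7.
Insert 235: h=14, slot 14 empty -> index 14.
Insert 553: h=9, slot 9 empty -> index 9.
Insert 846: h=13, slot 13 empty -> index 13.
Insert 832: h=16, slots 16,0 occupied -> index 3.
Insert 162: h=9, slot 9 occupied -> index 10.
Table: [578, ., ., 832, 769, ., ., 262, ., 553, 162, ., ., 846, 235, ., 475]

3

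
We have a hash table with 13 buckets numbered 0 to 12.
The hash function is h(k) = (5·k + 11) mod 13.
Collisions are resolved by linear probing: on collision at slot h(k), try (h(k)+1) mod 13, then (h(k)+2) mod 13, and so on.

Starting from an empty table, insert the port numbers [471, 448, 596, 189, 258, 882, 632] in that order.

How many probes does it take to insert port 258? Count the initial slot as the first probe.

3

471: h=0 => slot 0
448: h=2 => slot 2
596: h=1 => slot 1
189: h=7 => slot 7
258: h=1, probe 1,2,3 => slot 3
882: h=1, probe 1,2,3,4 => slot 4
632: h=12 => slot 12
Table: [471, 596, 448, 258, 882, _, _, 189, _, _, _, _, 632]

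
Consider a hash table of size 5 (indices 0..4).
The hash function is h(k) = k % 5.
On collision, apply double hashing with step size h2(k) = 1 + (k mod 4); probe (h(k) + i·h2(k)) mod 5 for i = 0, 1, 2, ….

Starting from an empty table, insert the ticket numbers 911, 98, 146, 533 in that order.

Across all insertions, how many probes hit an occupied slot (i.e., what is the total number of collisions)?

2

911: h=1 → slot 1
98: h=3 → slot 3
146: h=1, h2=3, probe 1,4 → slot 4
533: h=3, h2=2, probe 3,0 → slot 0
Table: [533, 911, —, 98, 146]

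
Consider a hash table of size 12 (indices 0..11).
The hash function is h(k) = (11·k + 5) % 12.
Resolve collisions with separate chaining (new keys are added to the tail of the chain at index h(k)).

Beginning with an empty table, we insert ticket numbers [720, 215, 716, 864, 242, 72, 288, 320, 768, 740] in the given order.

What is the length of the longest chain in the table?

5

720 → bucket 5
215 → bucket 6
716 → bucket 9
864 → bucket 5 (collision)
242 → bucket 3
72 → bucket 5 (collision)
288 → bucket 5 (collision)
320 → bucket 9 (collision)
768 → bucket 5 (collision)
740 → bucket 9 (collision)
Final buckets:
0: -
1: -
2: -
3: 242
4: -
5: 720 -> 864 -> 72 -> 288 -> 768
6: 215
7: -
8: -
9: 716 -> 320 -> 740
10: -
11: -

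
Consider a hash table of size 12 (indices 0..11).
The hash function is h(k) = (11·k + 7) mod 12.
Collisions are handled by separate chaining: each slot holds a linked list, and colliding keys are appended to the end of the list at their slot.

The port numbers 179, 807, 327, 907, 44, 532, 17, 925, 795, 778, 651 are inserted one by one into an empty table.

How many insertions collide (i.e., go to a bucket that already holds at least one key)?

179 -> bucket 8
807 -> bucket 4
327 -> bucket 4 (collision)
907 -> bucket 0
44 -> bucket 11
532 -> bucket 3
17 -> bucket 2
925 -> bucket 6
795 -> bucket 4 (collision)
778 -> bucket 9
651 -> bucket 4 (collision)
Final buckets:
0: 907
1: —
2: 17
3: 532
4: 807 -> 327 -> 795 -> 651
5: —
6: 925
7: —
8: 179
9: 778
10: —
11: 44

3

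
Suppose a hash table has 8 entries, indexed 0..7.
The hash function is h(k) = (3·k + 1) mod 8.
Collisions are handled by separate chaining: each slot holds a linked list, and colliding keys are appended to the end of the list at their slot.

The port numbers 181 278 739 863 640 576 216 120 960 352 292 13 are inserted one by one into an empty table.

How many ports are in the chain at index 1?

6

Insert 181: h=0, bucket 0 empty -> new chain.
Insert 278: h=3, bucket 3 empty -> new chain.
Insert 739: h=2, bucket 2 empty -> new chain.
Insert 863: h=6, bucket 6 empty -> new chain.
Insert 640: h=1, bucket 1 empty -> new chain.
Insert 576: h=1, bucket 1 nonempty -> append to chain.
Insert 216: h=1, bucket 1 nonempty -> append to chain.
Insert 120: h=1, bucket 1 nonempty -> append to chain.
Insert 960: h=1, bucket 1 nonempty -> append to chain.
Insert 352: h=1, bucket 1 nonempty -> append to chain.
Insert 292: h=5, bucket 5 empty -> new chain.
Insert 13: h=0, bucket 0 nonempty -> append to chain.
Final buckets:
0: 181 -> 13
1: 640 -> 576 -> 216 -> 120 -> 960 -> 352
2: 739
3: 278
4: .
5: 292
6: 863
7: .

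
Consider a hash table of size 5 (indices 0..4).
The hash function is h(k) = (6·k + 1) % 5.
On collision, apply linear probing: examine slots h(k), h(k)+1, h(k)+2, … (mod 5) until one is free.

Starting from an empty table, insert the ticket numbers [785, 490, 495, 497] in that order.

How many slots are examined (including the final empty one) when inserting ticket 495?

Insert 785: h=1, slot 1 empty => index 1.
Insert 490: h=1, slot 1 occupied => index 2.
Insert 495: h=1, slots 1,2 occupied => index 3.
Insert 497: h=3, slot 3 occupied => index 4.
Table: [—, 785, 490, 495, 497]

3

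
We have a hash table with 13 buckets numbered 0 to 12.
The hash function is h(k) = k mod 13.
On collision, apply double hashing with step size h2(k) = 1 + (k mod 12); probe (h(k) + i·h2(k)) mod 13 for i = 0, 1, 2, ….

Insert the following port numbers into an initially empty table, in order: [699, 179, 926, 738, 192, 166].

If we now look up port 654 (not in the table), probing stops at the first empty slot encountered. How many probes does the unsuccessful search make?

699 hashes to 10; slot 10 is free -> place at 10.
179 hashes to 10, h2=12; 10 taken -> place at 9.
926 hashes to 3; slot 3 is free -> place at 3.
738 hashes to 10, h2=7; 10 taken -> place at 4.
192 hashes to 10, h2=1; 10 taken -> place at 11.
166 hashes to 10, h2=11; 10 taken -> place at 8.
Table: [∅, ∅, ∅, 926, 738, ∅, ∅, ∅, 166, 179, 699, 192, ∅]
Lookup 654: h=4, h2=7, probe 4,11,5 → slot 5 empty, not found.

3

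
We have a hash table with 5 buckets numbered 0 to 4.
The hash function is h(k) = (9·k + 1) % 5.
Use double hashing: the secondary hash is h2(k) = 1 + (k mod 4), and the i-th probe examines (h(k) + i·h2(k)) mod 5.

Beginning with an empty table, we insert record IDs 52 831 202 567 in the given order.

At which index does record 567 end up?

52: h=4 => slot 4
831: h=0 => slot 0
202: h=4, h2=3, probe 4,2 => slot 2
567: h=4, h2=4, probe 4,3 => slot 3
Table: [831, ∅, 202, 567, 52]

3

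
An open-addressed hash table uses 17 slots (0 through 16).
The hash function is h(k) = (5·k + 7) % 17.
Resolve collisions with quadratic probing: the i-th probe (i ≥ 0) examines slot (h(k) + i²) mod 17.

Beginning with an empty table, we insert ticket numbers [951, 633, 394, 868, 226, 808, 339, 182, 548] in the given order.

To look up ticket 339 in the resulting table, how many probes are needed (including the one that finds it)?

Insert 951: h=2, slot 2 empty → index 2.
Insert 633: h=10, slot 10 empty → index 10.
Insert 394: h=5, slot 5 empty → index 5.
Insert 868: h=12, slot 12 empty → index 12.
Insert 226: h=15, slot 15 empty → index 15.
Insert 808: h=1, slot 1 empty → index 1.
Insert 339: h=2, slot 2 occupied → index 3.
Insert 182: h=16, slot 16 empty → index 16.
Insert 548: h=10, slot 10 occupied → index 11.
Table: [_, 808, 951, 339, _, 394, _, _, _, _, 633, 548, 868, _, _, 226, 182]
Lookup 339: h=2, probe 2,3 → found at 3.

2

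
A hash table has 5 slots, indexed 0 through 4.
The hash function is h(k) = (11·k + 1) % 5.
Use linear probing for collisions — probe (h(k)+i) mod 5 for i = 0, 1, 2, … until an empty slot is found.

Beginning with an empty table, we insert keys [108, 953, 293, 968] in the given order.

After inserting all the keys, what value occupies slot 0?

953

108 hashes to 4; slot 4 is free => place at 4.
953 hashes to 4; 4 taken => place at 0.
293 hashes to 4; 4,0 taken => place at 1.
968 hashes to 4; 4,0,1 taken => place at 2.
Table: [953, 293, 968, -, 108]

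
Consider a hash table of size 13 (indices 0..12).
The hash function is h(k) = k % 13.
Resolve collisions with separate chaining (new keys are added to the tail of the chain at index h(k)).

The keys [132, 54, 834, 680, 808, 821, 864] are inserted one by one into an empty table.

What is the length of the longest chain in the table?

5

Insert 132: h=2, bucket 2 empty → new chain.
Insert 54: h=2, bucket 2 nonempty → append to chain.
Insert 834: h=2, bucket 2 nonempty → append to chain.
Insert 680: h=4, bucket 4 empty → new chain.
Insert 808: h=2, bucket 2 nonempty → append to chain.
Insert 821: h=2, bucket 2 nonempty → append to chain.
Insert 864: h=6, bucket 6 empty → new chain.
Final buckets:
0: _
1: _
2: 132 -> 54 -> 834 -> 808 -> 821
3: _
4: 680
5: _
6: 864
7: _
8: _
9: _
10: _
11: _
12: _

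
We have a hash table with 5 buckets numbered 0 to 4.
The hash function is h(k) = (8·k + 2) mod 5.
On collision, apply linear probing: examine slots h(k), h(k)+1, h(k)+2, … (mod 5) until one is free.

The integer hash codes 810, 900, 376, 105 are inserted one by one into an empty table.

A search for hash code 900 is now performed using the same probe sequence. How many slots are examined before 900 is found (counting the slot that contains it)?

810 hashes to 2; slot 2 is free -> place at 2.
900 hashes to 2; 2 taken -> place at 3.
376 hashes to 0; slot 0 is free -> place at 0.
105 hashes to 2; 2,3 taken -> place at 4.
Table: [376, _, 810, 900, 105]
Lookup 900: h=2, probe 2,3 → found at 3.

2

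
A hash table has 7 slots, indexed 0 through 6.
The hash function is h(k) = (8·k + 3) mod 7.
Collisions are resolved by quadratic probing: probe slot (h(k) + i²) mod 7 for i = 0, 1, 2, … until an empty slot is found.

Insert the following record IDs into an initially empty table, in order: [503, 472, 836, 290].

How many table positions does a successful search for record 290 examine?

3

Insert 503: h=2, slot 2 empty → index 2.
Insert 472: h=6, slot 6 empty → index 6.
Insert 836: h=6, slot 6 occupied → index 0.
Insert 290: h=6, slots 6,0 occupied → index 3.
Table: [836, —, 503, 290, —, —, 472]
Lookup 290: h=6, probe 6,0,3 → found at 3.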